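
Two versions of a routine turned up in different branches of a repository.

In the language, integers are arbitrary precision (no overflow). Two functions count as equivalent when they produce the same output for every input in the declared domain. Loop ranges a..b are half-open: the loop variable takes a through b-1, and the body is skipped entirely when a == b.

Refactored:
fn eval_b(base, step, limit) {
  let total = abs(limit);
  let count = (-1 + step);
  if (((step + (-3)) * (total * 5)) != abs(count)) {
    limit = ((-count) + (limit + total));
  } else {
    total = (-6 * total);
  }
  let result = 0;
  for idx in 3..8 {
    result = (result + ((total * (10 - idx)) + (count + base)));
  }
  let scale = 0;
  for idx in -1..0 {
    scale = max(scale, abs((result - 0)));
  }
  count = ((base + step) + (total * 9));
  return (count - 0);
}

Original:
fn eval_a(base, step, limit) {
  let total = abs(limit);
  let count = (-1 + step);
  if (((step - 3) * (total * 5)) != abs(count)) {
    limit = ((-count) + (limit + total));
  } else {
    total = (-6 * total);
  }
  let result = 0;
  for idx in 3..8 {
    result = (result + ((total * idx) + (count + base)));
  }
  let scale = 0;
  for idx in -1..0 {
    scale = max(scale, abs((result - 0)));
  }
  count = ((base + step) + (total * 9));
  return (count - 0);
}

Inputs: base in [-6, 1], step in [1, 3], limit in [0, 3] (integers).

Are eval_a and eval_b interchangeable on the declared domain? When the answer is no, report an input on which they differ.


The two versions differ — the changes include constant usage differs, plus arithmetic usage differs.
As a probe, take base=-1, step=1, limit=1: eval_a runs total=1, then count=0, then (((step - 3) * (total * 5)) != abs(count)) is true, then limit=2, then result=0, then (idx=3), then result=2, then (idx=4), then result=5, then (idx=5), then result=9, then (idx=6), then result=14, then (idx=7), then result=20, then scale=0, then (idx=-1), then scale=20, then count=9, then returns 9; eval_b runs total=1, then count=0, then (((step + (-3)) * (total * 5)) != abs(count)) is true, then limit=2, then result=0, then (idx=3), then result=6, then (idx=4), then result=11, then (idx=5), then result=15, then (idx=6), then result=18, then (idx=7), then result=20, then scale=0, then (idx=-1), then scale=20, then count=9, then returns 9; both end at 9.
Every one of the 96 inputs gives matching results.
verdict: equivalent


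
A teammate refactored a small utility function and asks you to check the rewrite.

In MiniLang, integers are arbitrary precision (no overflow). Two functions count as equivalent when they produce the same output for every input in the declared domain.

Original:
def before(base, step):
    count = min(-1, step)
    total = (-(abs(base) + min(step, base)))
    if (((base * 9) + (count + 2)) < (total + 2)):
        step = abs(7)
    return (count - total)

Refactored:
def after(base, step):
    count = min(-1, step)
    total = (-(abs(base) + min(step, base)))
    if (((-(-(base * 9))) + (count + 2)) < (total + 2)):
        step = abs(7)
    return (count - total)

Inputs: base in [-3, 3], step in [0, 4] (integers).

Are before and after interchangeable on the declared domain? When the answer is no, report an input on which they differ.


Comparing the listings, the differences include: same computation, different form.
Tracing base=0, step=1: before: count := -1 | total := 0 | (((base * 9) + (count + 2)) < (total + 2)): true | step := 7 | result -1 | after: count := -1 | total := 0 | (((-(-(base * 9))) + (count + 2)) < (total + 2)): true | step := 7 | result -1 — matching result -1.
Checked all 35 inputs in the declared domain: the outputs agree on every one.
verdict: equivalent


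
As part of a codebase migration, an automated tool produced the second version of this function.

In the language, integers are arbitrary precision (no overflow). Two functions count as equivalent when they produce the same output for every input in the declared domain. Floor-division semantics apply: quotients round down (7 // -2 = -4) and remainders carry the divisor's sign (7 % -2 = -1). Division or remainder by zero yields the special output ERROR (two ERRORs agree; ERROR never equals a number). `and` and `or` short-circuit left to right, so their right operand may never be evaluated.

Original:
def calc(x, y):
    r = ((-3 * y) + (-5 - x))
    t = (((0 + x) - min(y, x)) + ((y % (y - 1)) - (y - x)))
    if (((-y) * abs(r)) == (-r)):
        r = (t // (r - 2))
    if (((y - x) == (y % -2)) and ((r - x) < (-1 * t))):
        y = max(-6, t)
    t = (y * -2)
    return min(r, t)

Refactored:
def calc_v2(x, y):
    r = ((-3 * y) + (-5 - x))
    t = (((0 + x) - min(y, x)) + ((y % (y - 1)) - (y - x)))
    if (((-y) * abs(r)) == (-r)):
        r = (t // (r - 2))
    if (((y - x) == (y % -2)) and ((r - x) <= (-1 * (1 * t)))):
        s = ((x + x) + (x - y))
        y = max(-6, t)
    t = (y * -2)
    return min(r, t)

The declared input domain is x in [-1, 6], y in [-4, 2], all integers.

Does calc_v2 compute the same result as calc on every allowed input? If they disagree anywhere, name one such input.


At x=0, y=-1: calc gives -1, calc_v2 gives -2.
verdict: not equivalent; witness: x=0, y=-1


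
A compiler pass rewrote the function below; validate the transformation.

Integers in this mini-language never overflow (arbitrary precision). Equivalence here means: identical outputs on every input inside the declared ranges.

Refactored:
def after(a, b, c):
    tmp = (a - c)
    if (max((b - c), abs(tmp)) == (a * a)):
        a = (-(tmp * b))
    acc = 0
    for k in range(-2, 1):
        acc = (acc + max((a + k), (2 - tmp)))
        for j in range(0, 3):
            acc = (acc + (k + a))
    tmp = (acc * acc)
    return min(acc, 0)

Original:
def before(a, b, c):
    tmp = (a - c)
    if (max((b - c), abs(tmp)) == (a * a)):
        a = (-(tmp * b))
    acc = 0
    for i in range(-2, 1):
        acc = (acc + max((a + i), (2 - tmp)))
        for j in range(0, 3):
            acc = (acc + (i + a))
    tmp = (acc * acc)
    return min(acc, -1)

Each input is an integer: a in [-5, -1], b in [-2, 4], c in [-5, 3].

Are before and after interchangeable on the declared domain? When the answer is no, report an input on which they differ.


a=-2, b=-1, c=-5 yields -1 from before but 0 from after.
verdict: not equivalent; witness: a=-2, b=-1, c=-5


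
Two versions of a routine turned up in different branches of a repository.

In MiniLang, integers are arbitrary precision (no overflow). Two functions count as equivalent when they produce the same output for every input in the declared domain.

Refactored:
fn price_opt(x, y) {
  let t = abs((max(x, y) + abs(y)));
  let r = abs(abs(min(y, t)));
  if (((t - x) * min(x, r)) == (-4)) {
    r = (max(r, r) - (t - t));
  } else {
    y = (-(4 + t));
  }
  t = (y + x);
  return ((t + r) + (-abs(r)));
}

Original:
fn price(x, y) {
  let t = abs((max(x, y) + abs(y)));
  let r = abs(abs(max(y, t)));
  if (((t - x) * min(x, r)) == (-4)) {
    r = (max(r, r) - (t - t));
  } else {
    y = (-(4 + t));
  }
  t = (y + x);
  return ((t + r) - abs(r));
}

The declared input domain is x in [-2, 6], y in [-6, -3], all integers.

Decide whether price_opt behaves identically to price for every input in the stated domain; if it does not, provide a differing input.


Equivalent. The edit looks behavioral (`max(y, t)` became `min(y, t)`), but over these ranges it never changes the outcome.
Across all 36 domain points the two functions coincide.
Tracing x=4, y=-6: price: t = 10; r = 10; (((t - x) * min(x, r)) == (-4)) -> false; y = -14; t = -10; return -10 | price_opt: t = 10; r = 6; (((t - x) * min(x, r)) == (-4)) -> false; y = -14; t = -10; return -10 — matching result -10.
verdict: equivalent


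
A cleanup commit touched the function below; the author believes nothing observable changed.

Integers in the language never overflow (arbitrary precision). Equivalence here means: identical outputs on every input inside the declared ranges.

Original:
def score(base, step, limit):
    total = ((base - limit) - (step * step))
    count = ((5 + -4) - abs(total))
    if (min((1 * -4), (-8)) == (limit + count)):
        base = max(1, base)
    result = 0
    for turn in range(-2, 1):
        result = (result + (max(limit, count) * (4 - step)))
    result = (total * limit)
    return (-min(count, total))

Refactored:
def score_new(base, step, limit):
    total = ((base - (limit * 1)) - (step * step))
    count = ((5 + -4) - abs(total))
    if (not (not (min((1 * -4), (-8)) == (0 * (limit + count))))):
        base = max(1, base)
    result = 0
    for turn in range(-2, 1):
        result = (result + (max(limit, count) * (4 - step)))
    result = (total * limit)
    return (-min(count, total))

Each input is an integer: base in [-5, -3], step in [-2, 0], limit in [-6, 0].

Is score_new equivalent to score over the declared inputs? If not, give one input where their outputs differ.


The suspicious edit (`1` became `0`) never changes the result for any input inside the declared domain.
Spot check at base=-3, step=-2, limit=-5 — score: total = -2; count = -1; (min((1 * -4), (-8)) == (limit + count)) -> false; result = 0; [turn=-2]; result = -6; [turn=-1]; result = -12; [turn=0]; result = -18; result = 10; return 2. score_new: total = -2; count = -1; (not (not (min((1 * -4), (-8)) == (0 * (limit + count))))) -> false; result = 0; [turn=-2]; result = -6; [turn=-1]; result = -12; [turn=0]; result = -18; result = 10; return 2. Both give 2.
An exhaustive pass over the 63 declared inputs shows identical outputs.
verdict: equivalent


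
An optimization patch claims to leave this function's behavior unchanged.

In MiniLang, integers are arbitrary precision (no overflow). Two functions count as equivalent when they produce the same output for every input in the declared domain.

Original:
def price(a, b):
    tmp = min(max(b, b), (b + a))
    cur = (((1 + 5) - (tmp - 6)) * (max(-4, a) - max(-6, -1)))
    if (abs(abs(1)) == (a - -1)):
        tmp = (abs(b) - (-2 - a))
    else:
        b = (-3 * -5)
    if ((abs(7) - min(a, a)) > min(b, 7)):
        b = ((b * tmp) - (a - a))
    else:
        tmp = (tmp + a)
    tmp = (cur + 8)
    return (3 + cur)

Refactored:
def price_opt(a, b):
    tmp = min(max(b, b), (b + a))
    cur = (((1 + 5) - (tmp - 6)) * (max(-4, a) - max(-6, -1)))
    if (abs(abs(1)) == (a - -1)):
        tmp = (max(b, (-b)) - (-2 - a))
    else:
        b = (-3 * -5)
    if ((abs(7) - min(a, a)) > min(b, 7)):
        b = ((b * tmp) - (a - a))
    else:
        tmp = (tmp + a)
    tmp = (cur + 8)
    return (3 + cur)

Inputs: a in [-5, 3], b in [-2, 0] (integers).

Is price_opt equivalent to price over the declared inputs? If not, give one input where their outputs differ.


Behavior is preserved: although min/max/abs usage differs, the outputs never diverge.
One worked example (a=2, b=0) — price: tmp becomes 0; next cur becomes 36; next (abs(abs(1)) == (a - -1)) evaluates to false; next b becomes 15; next ((abs(7) - min(a, a)) > min(b, 7)) evaluates to false; next tmp becomes 2; next tmp becomes 44; next final value 39; price_opt: tmp becomes 0; next cur becomes 36; next (abs(abs(1)) == (a - -1)) evaluates to false; next b becomes 15; next ((abs(7) - min(a, a)) > min(b, 7)) evaluates to false; next tmp becomes 2; next tmp becomes 44; next final value 39; agreement on 39.
Across all 27 domain points the two functions coincide.
verdict: equivalent


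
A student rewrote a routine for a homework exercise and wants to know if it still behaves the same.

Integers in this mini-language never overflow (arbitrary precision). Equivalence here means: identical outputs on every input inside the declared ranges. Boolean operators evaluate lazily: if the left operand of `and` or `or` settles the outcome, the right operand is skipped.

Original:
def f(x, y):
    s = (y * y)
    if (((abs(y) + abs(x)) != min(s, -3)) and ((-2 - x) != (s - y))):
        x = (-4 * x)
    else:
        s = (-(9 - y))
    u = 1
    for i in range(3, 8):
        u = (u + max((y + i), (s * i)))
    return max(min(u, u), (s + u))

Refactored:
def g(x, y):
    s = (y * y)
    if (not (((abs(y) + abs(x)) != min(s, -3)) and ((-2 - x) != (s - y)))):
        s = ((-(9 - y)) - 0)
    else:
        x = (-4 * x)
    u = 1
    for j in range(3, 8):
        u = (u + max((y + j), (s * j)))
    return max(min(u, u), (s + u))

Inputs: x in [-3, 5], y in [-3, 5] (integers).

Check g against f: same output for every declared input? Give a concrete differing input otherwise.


This is a faithful refactor — local variable names differ; and boolean connective usage differs; and arithmetic usage differs; and constant usage differs, but the computed results match everywhere.
Spot check at x=1, y=3 — f: s := 9 | (((abs(y) + abs(x)) != min(s, -3)) and ((-2 - x) != (s - y))): true | x := -4 | u := 1 | iter i=3: | u := 28 | iter i=4: | u := 64 | iter i=5: | u := 109 | iter i=6: | u := 163 | iter i=7: | u := 226 | result 235. g: s := 9 | (not (((abs(y) + abs(x)) != min(s, -3)) and ((-2 - x) != (s - y)))): false | x := -4 | u := 1 | iter j=3: | u := 28 | iter j=4: | u := 64 | iter j=5: | u := 109 | iter j=6: | u := 163 | iter j=7: | u := 226 | result 235. Both give 235.
Checked all 81 inputs in the declared domain: the outputs agree on every one.
verdict: equivalent


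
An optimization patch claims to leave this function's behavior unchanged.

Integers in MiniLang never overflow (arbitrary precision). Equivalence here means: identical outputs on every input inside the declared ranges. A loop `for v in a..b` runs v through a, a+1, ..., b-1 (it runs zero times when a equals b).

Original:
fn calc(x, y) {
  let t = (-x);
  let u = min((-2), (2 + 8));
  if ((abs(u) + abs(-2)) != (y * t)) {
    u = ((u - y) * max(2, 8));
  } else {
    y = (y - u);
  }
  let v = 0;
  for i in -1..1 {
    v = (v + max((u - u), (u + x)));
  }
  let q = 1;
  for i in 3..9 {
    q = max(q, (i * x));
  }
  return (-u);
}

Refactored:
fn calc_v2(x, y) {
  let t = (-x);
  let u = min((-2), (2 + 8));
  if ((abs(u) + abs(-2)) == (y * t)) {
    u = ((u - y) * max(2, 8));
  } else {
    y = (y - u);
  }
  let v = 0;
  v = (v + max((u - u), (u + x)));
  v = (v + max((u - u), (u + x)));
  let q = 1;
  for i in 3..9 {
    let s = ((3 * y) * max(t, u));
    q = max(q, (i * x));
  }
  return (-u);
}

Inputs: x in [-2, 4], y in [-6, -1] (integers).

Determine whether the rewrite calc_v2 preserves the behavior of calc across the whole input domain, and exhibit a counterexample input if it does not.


There is a counterexample at x=-2, y=-6: -32 on one side, 2 on the other.
calc: t=2, then u=-2, then ((abs(u) + abs(-2)) != (y * t)) is true, then u=32, then v=0, then (i=-1), then v=30, then (i=0), then v=60, then q=1, then (i=3), then q=1, then (i=4), then q=1, then (i=5), then q=1, then (i=6), then q=1, then (i=7), then q=1, then (i=8), then q=1, then returns -32
calc_v2: t=2, then u=-2, then ((abs(u) + abs(-2)) == (y * t)) is false, then y=-4, then v=0, then v=0, then v=0, then q=1, then (i=3), then s=-24, then q=1, then (i=4), then s=-24, then q=1, then (i=5), then s=-24, then q=1, then (i=6), then s=-24, then q=1, then (i=7), then s=-24, then q=1, then (i=8), then s=-24, then q=1, then returns 2
verdict: not equivalent; witness: x=-2, y=-6


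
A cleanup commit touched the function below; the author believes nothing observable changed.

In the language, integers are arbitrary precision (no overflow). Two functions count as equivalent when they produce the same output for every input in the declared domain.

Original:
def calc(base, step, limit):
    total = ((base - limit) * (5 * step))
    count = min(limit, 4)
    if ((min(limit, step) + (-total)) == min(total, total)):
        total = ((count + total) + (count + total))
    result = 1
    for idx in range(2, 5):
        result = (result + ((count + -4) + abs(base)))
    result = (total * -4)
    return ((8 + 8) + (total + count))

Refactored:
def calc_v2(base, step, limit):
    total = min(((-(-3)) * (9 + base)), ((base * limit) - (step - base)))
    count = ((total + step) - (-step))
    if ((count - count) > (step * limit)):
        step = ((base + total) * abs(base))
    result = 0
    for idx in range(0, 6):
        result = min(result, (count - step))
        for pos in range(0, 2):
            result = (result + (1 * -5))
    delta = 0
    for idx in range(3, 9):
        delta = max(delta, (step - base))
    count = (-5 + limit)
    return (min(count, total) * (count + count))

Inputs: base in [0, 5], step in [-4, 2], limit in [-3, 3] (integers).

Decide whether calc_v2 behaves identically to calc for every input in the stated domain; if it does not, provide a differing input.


Take base=0, step=-4, limit=-3.
calc: total := -60 | count := -3 | ((min(limit, step) + (-total)) == min(total, total)): false | result := 1 | iter idx=2: | result := -6 | iter idx=3: | result := -13 | iter idx=4: | result := -20 | result := 240 | result -47
calc_v2: total := 4 | count := -4 | ((count - count) > (step * limit)): false | result := 0 | iter idx=0: | result := 0 | iter pos=0: | result := -5 | iter pos=1: | result := -10 | iter idx=1: | result := -10 | iter pos=0: | result := -15 | iter pos=1: | result := -20 | iter idx=2: | result := -20 | iter pos=0: | result := -25 | iter pos=1: | result := -30 | iter idx=3: | result := -30 | iter pos=0: | result := -35 | iter pos=1: | result := -40 | iter idx=4: | result := -40 | iter pos=0: | result := -45 | iter pos=1: | result := -50 | iter idx=5: | result := -50 | iter pos=0: | result := -55 | iter pos=1: | result := -60 | delta := 0 | iter idx=3: | delta := 0 | iter idx=4: | delta := 0 | iter idx=5: | delta := 0 | iter idx=6: | delta := 0 | iter idx=7: | delta := 0 | iter idx=8: | delta := 0 | count := -8 | result 128
-47 and 128 differ, so these are not the same function on this domain.
verdict: not equivalent; witness: base=0, step=-4, limit=-3


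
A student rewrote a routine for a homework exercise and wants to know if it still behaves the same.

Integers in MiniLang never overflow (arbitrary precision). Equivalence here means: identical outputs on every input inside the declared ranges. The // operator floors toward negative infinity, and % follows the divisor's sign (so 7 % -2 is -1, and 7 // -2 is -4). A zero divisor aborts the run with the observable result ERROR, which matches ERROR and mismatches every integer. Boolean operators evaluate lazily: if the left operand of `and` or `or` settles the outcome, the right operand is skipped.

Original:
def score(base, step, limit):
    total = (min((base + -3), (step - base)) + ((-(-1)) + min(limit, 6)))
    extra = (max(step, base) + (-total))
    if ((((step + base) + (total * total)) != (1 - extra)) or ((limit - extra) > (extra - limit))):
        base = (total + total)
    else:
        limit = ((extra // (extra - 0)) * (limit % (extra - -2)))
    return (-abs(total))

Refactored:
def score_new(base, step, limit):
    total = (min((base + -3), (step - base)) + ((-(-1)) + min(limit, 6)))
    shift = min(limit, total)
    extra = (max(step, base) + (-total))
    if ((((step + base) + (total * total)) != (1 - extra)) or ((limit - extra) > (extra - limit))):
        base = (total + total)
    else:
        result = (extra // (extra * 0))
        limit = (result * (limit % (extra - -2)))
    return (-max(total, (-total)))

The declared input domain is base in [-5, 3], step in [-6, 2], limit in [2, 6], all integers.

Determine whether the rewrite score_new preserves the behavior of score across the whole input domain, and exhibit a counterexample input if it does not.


Not equivalent: base=0, step=-5, limit=2 separates them (-2 vs ERROR).
score: total := -2 | extra := 2 | ((((step + base) + (total * total)) != (1 - extra)) or ((limit - extra) > (extra - limit))): false | limit := 2 | result -2
score_new: total := -2 | shift := -2 | extra := 2 | ((((step + base) + (total * total)) != (1 - extra)) or ((limit - extra) > (extra - limit))): false | divide-by-zero, output ERROR
verdict: not equivalent; witness: base=0, step=-5, limit=2


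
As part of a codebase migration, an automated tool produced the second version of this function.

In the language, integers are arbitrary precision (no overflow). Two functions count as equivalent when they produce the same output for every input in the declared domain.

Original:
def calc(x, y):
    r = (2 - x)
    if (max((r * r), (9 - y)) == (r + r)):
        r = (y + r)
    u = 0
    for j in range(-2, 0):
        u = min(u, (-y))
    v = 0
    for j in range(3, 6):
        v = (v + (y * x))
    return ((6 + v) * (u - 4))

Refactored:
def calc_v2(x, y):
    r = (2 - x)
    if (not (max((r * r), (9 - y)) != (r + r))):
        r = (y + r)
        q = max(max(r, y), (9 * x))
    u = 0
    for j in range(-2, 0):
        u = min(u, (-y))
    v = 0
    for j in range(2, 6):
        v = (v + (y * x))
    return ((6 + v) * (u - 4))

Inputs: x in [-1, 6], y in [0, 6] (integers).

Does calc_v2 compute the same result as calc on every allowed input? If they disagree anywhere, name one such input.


Evaluate both at x=-1, y=1.
calc: r=3, then (max((r * r), (9 - y)) == (r + r)) is false, then u=0, then (j=-2), then u=-1, then (j=-1), then u=-1, then v=0, then (j=3), then v=-1, then (j=4), then v=-2, then (j=5), then v=-3, then returns -15
calc_v2: r=3, then (not (max((r * r), (9 - y)) != (r + r))) is false, then u=0, then (j=-2), then u=-1, then (j=-1), then u=-1, then v=0, then (j=2), then v=-1, then (j=3), then v=-2, then (j=4), then v=-3, then (j=5), then v=-4, then returns -10
-15 != -10, so the rewrite changes behavior.
verdict: not equivalent; witness: x=-1, y=1


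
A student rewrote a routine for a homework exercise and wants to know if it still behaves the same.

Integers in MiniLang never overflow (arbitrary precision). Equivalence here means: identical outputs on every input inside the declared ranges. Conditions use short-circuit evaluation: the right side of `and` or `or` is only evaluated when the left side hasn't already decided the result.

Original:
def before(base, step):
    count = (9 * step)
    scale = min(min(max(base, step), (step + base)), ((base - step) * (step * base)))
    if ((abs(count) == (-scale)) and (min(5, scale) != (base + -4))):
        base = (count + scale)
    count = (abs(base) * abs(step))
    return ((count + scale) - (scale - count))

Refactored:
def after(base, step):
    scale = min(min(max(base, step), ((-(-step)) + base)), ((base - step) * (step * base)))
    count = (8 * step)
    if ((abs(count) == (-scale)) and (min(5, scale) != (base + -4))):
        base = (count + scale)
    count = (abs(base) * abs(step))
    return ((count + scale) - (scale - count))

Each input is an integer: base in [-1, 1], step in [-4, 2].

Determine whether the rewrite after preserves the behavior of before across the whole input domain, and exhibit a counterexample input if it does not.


Equivalent. The edit looks behavioral (`9` became `8`), but over these ranges it never changes the outcome.
An exhaustive pass over the 21 declared inputs shows identical outputs.
Spot check at base=-1, step=2 — before: count := 18 | scale := 1 | ((abs(count) == (-scale)) and (min(5, scale) != (base + -4))): false | count := 2 | result 4. after: scale := 1 | count := 16 | ((abs(count) == (-scale)) and (min(5, scale) != (base + -4))): false | count := 2 | result 4. Both give 4.
verdict: equivalent


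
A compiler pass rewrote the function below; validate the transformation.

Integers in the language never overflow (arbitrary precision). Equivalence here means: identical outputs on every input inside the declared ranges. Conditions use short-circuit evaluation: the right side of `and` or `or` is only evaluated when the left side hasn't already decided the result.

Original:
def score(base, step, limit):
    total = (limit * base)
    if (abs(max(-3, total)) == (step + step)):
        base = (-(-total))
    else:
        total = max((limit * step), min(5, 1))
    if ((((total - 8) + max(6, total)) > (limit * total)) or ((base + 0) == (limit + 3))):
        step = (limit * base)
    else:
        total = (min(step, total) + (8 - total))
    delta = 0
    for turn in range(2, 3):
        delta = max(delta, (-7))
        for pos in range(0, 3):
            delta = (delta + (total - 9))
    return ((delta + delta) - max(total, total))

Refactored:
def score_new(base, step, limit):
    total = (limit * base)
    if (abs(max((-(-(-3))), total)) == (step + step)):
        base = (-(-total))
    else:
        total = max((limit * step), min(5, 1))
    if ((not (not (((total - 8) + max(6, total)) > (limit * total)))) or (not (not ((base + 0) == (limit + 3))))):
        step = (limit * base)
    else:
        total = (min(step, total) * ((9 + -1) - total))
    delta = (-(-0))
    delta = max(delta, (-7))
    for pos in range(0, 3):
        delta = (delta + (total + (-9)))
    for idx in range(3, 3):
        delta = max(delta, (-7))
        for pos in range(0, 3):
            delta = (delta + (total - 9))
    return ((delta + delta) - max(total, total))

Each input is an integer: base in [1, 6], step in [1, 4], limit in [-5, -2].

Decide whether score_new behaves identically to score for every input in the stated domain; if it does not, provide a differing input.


The rewrite breaks on base=1, step=1, limit=-2, where the results are -14 and -154.
score: total := -2 | (abs(max(-3, total)) == (step + step)): true | base := -2 | ((((total - 8) + max(6, total)) > (limit * total)) or ((base + 0) == (limit + 3))): false | total := 8 | delta := 0 | iter turn=2: | delta := 0 | iter pos=0: | delta := -1 | iter pos=1: | delta := -2 | iter pos=2: | delta := -3 | result -14
score_new: total := -2 | (abs(max((-(-(-3))), total)) == (step + step)): true | base := -2 | ((not (not (((total - 8) + max(6, total)) > (limit * total)))) or (not (not ((base + 0) == (limit + 3))))): false | total := -20 | delta := 0 | delta := 0 | iter pos=0: | delta := -29 | iter pos=1: | delta := -58 | iter pos=2: | delta := -87 | loop over idx: empty range | result -154
verdict: not equivalent; witness: base=1, step=1, limit=-2


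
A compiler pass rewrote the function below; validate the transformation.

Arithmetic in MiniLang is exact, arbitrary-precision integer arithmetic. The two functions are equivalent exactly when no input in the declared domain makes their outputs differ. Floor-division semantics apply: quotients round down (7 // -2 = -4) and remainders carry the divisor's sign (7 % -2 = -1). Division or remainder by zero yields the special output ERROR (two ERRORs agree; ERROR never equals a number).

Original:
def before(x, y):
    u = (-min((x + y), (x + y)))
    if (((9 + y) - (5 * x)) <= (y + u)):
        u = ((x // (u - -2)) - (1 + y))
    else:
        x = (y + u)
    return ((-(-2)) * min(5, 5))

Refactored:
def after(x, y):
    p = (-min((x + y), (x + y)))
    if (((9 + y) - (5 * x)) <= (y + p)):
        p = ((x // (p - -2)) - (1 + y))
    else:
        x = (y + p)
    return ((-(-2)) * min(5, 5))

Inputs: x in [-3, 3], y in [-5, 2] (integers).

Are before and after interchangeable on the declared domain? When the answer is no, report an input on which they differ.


Side by side, the visible changes include: local variable names differ.
Tracing x=-2, y=-4: before: u := 6 | (((9 + y) - (5 * x)) <= (y + u)): false | x := 2 | result 10 | after: p := 6 | (((9 + y) - (5 * x)) <= (y + p)): false | x := 2 | result 10 — matching result 10.
Sweeping the whole domain (56 inputs) finds no disagreement.
verdict: equivalent


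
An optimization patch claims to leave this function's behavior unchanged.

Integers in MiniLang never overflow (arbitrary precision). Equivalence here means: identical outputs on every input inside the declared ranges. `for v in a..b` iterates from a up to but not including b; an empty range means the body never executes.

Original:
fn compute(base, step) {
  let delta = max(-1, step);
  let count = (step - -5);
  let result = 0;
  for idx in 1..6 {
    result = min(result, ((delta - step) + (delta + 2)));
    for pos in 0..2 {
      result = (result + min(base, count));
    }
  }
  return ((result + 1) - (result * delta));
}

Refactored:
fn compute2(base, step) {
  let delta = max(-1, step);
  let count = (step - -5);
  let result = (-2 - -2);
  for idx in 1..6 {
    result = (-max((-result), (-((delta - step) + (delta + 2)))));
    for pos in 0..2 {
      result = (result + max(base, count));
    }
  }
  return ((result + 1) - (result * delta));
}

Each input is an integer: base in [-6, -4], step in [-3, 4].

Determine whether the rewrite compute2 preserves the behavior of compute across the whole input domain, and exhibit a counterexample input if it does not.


The rewrite breaks on base=-6, step=-3, where the results are -119 and 15.
compute: delta=-1, then count=2, then result=0, then (idx=1), then result=0, then (pos=0), then result=-6, then (pos=1), then result=-12, then (idx=2), then result=-12, then (pos=0), then result=-18, then (pos=1), then result=-24, then (idx=3), then result=-24, then (pos=0), then result=-30, then (pos=1), then result=-36, then (idx=4), then result=-36, then (pos=0), then result=-42, then (pos=1), then result=-48, then (idx=5), then result=-48, then (pos=0), then result=-54, then (pos=1), then result=-60, then returns -119
compute2: delta=-1, then count=2, then result=0, then (idx=1), then result=0, then (pos=0), then result=2, then (pos=1), then result=4, then (idx=2), then result=3, then (pos=0), then result=5, then (pos=1), then result=7, then (idx=3), then result=3, then (pos=0), then result=5, then (pos=1), then result=7, then (idx=4), then result=3, then (pos=0), then result=5, then (pos=1), then result=7, then (idx=5), then result=3, then (pos=0), then result=5, then (pos=1), then result=7, then returns 15
verdict: not equivalent; witness: base=-6, step=-3


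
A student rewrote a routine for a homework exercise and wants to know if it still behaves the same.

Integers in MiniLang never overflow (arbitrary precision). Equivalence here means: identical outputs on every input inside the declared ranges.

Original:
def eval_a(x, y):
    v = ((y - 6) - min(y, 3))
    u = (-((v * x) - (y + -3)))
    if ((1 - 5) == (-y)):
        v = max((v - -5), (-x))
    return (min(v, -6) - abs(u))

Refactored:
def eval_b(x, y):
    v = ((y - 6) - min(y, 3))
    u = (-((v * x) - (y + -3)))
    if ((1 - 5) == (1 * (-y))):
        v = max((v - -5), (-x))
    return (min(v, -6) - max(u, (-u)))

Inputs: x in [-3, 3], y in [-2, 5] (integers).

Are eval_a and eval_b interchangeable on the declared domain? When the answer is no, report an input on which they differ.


Side by side, the visible changes include: constant usage differs; min/max/abs usage differs; arithmetic usage differs.
Tracing x=1, y=-2: eval_a: v becomes -6; next u becomes 1; next ((1 - 5) == (-y)) evaluates to false; next final value -7 | eval_b: v becomes -6; next u becomes 1; next ((1 - 5) == (1 * (-y))) evaluates to false; next final value -7 — matching result -7.
Across all 56 domain points the two functions coincide.
verdict: equivalent


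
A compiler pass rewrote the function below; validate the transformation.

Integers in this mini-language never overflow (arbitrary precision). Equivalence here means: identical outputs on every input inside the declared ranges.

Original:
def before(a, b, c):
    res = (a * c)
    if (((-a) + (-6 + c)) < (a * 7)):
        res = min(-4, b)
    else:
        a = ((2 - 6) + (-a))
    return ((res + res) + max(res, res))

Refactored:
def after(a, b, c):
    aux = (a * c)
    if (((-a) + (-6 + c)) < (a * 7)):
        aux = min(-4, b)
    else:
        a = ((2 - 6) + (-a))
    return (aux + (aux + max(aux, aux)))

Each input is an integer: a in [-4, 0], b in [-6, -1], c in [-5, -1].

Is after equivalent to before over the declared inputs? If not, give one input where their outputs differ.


Differences: local variable names differ — yet all 150 inputs agree.
verdict: equivalent


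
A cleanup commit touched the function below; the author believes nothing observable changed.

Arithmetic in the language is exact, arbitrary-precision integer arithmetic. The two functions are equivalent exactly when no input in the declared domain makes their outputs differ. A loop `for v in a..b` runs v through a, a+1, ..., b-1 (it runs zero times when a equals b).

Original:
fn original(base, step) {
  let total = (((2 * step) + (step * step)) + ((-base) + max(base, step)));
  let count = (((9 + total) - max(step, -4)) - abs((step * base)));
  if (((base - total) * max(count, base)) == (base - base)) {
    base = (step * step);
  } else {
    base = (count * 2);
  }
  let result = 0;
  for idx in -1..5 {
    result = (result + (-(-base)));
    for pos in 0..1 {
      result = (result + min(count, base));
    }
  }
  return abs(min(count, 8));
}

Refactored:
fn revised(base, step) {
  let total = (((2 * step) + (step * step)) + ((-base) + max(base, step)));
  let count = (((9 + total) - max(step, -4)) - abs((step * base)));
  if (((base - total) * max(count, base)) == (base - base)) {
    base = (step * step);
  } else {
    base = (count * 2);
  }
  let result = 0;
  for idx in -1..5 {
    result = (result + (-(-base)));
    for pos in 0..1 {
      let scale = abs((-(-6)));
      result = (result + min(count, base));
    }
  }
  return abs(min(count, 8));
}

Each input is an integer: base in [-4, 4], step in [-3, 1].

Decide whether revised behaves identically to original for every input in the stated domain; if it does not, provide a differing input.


Changes here: constant usage differs; also statement counts differ; also min/max/abs usage differs; also local variable names differ; the full 45-point sweep finds no disagreement.
verdict: equivalent


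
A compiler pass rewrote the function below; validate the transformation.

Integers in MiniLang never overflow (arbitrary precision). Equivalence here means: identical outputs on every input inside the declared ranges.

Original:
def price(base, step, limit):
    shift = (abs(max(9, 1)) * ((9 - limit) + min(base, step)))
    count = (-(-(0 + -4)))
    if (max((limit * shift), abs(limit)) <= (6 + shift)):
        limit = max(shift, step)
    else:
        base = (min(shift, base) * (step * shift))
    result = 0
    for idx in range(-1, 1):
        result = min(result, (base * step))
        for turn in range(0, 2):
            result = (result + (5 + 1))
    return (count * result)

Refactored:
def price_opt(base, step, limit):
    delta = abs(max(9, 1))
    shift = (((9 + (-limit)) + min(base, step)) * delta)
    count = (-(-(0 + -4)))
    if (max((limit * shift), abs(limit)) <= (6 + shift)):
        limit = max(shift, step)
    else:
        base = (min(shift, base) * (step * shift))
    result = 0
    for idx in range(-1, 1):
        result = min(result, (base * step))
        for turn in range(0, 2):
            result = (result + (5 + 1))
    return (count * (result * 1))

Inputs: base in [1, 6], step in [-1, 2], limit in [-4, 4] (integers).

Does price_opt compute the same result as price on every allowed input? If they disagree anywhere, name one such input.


Reading the diff, among the changes: local variable names differ; arithmetic usage differs; statement counts differ; constant usage differs.
Tracing base=1, step=-1, limit=-4: price: shift := 108 | count := -4 | (max((limit * shift), abs(limit)) <= (6 + shift)): true | limit := 108 | result := 0 | iter idx=-1: | result := -1 | iter turn=0: | result := 5 | iter turn=1: | result := 11 | iter idx=0: | result := -1 | iter turn=0: | result := 5 | iter turn=1: | result := 11 | result -44 | price_opt: delta := 9 | shift := 108 | count := -4 | (max((limit * shift), abs(limit)) <= (6 + shift)): true | limit := 108 | result := 0 | iter idx=-1: | result := -1 | iter turn=0: | result := 5 | iter turn=1: | result := 11 | iter idx=0: | result := -1 | iter turn=0: | result := 5 | iter turn=1: | result := 11 | result -44 — matching result -44.
An exhaustive pass over the 216 declared inputs shows identical outputs.
verdict: equivalent


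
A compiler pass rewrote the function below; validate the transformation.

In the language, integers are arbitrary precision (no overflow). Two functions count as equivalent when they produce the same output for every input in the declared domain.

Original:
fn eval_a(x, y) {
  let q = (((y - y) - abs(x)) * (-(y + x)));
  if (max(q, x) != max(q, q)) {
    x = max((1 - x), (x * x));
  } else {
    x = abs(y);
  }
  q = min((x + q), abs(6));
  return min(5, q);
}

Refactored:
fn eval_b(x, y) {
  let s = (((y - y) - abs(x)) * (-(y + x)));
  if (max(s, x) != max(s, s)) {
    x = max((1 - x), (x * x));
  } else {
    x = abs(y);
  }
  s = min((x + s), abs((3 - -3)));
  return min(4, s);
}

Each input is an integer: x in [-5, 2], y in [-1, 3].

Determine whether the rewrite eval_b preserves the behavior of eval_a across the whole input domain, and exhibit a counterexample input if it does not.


The rewrite breaks on x=-5, y=1, where the results are 5 and 4.
eval_a: q=-20, then (max(q, x) != max(q, q)) is true, then x=25, then q=5, then returns 5
eval_b: s=-20, then (max(s, x) != max(s, s)) is true, then x=25, then s=5, then returns 4
verdict: not equivalent; witness: x=-5, y=1


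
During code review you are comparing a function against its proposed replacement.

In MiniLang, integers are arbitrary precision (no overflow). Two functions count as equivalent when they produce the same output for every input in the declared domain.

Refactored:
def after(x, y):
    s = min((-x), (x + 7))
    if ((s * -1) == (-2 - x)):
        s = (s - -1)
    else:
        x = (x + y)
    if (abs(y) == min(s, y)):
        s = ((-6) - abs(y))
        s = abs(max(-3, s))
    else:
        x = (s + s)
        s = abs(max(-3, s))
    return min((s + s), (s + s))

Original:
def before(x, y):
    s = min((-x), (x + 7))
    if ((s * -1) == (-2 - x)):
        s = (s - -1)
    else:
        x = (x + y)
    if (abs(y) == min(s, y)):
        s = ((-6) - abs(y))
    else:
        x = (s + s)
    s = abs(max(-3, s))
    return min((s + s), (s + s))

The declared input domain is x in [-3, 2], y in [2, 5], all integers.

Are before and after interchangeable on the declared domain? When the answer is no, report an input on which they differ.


Differences: min/max/abs usage differs, and constant usage differs, and statement counts differ — yet all 24 inputs agree.
verdict: equivalent


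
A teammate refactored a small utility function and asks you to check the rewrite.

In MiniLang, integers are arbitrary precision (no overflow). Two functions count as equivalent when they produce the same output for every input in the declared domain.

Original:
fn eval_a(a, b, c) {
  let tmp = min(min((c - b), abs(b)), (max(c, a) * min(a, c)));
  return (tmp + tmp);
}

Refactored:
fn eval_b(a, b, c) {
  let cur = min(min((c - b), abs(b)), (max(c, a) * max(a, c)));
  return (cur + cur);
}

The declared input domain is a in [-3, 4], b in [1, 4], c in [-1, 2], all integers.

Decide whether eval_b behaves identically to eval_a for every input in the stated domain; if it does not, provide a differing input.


Take a=-3, b=1, c=1.
eval_a: tmp := -3 | result -6
eval_b: cur := 0 | result 0
-6 != 0, so the rewrite changes behavior.
verdict: not equivalent; witness: a=-3, b=1, c=1


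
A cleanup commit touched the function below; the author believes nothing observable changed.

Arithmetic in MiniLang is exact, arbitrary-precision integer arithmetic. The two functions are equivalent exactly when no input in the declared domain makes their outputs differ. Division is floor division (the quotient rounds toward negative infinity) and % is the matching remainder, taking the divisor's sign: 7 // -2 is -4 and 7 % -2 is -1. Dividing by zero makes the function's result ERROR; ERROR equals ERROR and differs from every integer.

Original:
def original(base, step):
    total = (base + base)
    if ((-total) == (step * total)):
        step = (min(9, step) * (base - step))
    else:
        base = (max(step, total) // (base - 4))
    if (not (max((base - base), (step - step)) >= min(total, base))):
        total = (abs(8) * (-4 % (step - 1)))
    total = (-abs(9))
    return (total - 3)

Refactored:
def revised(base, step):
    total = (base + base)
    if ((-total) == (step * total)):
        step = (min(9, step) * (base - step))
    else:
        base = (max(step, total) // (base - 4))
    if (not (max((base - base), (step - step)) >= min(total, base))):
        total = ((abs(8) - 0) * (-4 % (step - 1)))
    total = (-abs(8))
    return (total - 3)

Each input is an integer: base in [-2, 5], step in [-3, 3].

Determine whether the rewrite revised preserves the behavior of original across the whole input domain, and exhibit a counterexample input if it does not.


Run the pair on base=-2, step=-3.
original: total = -4; ((-total) == (step * total)) -> false; base = 0; (not (max((base - base), (step - step)) >= min(total, base))) -> false; total = -9; return -12
revised: total = -4; ((-total) == (step * total)) -> false; base = 0; (not (max((base - base), (step - step)) >= min(total, base))) -> false; total = -8; return -11
-12 != -11, so the rewrite changes behavior.
verdict: not equivalent; witness: base=-2, step=-3
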